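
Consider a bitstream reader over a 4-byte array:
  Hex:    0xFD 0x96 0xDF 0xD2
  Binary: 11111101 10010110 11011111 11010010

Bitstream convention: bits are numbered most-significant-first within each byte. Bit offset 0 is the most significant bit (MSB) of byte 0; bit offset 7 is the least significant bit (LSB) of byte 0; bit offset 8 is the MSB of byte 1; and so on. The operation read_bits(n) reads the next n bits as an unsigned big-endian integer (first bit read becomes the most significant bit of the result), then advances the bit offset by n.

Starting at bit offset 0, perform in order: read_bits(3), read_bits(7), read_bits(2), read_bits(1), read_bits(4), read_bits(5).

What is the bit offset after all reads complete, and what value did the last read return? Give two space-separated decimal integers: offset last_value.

Read 1: bits[0:3] width=3 -> value=7 (bin 111); offset now 3 = byte 0 bit 3; 29 bits remain
Read 2: bits[3:10] width=7 -> value=118 (bin 1110110); offset now 10 = byte 1 bit 2; 22 bits remain
Read 3: bits[10:12] width=2 -> value=1 (bin 01); offset now 12 = byte 1 bit 4; 20 bits remain
Read 4: bits[12:13] width=1 -> value=0 (bin 0); offset now 13 = byte 1 bit 5; 19 bits remain
Read 5: bits[13:17] width=4 -> value=13 (bin 1101); offset now 17 = byte 2 bit 1; 15 bits remain
Read 6: bits[17:22] width=5 -> value=23 (bin 10111); offset now 22 = byte 2 bit 6; 10 bits remain

Answer: 22 23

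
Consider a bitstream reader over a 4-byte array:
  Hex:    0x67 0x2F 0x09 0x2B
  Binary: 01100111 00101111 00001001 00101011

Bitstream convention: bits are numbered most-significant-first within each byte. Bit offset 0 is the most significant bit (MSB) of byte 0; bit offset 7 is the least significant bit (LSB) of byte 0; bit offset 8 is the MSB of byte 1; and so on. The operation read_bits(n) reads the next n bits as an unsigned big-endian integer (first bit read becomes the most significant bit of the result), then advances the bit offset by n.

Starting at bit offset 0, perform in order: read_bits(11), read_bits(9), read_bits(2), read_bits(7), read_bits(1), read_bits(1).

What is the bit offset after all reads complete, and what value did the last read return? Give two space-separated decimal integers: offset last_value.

Answer: 31 1

Derivation:
Read 1: bits[0:11] width=11 -> value=825 (bin 01100111001); offset now 11 = byte 1 bit 3; 21 bits remain
Read 2: bits[11:20] width=9 -> value=240 (bin 011110000); offset now 20 = byte 2 bit 4; 12 bits remain
Read 3: bits[20:22] width=2 -> value=2 (bin 10); offset now 22 = byte 2 bit 6; 10 bits remain
Read 4: bits[22:29] width=7 -> value=37 (bin 0100101); offset now 29 = byte 3 bit 5; 3 bits remain
Read 5: bits[29:30] width=1 -> value=0 (bin 0); offset now 30 = byte 3 bit 6; 2 bits remain
Read 6: bits[30:31] width=1 -> value=1 (bin 1); offset now 31 = byte 3 bit 7; 1 bits remain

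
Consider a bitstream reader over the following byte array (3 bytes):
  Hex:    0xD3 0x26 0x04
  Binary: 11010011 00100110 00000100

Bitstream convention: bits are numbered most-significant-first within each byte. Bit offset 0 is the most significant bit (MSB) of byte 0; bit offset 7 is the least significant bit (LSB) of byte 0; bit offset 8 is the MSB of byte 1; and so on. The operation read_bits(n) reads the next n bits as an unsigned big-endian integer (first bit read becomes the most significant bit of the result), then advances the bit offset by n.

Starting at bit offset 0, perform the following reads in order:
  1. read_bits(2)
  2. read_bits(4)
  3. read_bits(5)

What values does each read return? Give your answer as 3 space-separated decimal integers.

Answer: 3 4 25

Derivation:
Read 1: bits[0:2] width=2 -> value=3 (bin 11); offset now 2 = byte 0 bit 2; 22 bits remain
Read 2: bits[2:6] width=4 -> value=4 (bin 0100); offset now 6 = byte 0 bit 6; 18 bits remain
Read 3: bits[6:11] width=5 -> value=25 (bin 11001); offset now 11 = byte 1 bit 3; 13 bits remain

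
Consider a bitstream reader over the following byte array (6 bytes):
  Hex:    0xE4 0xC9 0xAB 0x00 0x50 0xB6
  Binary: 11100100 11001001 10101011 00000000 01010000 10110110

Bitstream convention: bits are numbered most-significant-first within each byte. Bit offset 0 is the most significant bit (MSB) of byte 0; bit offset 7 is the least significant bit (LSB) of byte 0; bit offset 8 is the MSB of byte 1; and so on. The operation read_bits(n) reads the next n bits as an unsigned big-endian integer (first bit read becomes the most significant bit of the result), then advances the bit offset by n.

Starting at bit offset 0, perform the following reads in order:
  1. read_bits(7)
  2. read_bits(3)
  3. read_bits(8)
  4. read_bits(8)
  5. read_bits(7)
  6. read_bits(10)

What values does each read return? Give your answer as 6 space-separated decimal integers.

Answer: 114 3 38 172 0 645

Derivation:
Read 1: bits[0:7] width=7 -> value=114 (bin 1110010); offset now 7 = byte 0 bit 7; 41 bits remain
Read 2: bits[7:10] width=3 -> value=3 (bin 011); offset now 10 = byte 1 bit 2; 38 bits remain
Read 3: bits[10:18] width=8 -> value=38 (bin 00100110); offset now 18 = byte 2 bit 2; 30 bits remain
Read 4: bits[18:26] width=8 -> value=172 (bin 10101100); offset now 26 = byte 3 bit 2; 22 bits remain
Read 5: bits[26:33] width=7 -> value=0 (bin 0000000); offset now 33 = byte 4 bit 1; 15 bits remain
Read 6: bits[33:43] width=10 -> value=645 (bin 1010000101); offset now 43 = byte 5 bit 3; 5 bits remain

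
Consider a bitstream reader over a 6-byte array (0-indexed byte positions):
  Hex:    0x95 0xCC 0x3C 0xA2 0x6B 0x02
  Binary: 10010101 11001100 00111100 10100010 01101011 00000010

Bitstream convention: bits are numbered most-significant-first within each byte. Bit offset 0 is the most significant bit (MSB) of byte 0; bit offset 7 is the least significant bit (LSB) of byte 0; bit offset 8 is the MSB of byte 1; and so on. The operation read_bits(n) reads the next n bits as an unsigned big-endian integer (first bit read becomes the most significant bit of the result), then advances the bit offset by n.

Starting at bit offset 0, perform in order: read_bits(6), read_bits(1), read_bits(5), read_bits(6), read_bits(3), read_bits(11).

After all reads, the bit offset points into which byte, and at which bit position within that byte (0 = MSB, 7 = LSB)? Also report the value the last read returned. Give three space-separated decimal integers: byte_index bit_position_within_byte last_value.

Answer: 4 0 1186

Derivation:
Read 1: bits[0:6] width=6 -> value=37 (bin 100101); offset now 6 = byte 0 bit 6; 42 bits remain
Read 2: bits[6:7] width=1 -> value=0 (bin 0); offset now 7 = byte 0 bit 7; 41 bits remain
Read 3: bits[7:12] width=5 -> value=28 (bin 11100); offset now 12 = byte 1 bit 4; 36 bits remain
Read 4: bits[12:18] width=6 -> value=48 (bin 110000); offset now 18 = byte 2 bit 2; 30 bits remain
Read 5: bits[18:21] width=3 -> value=7 (bin 111); offset now 21 = byte 2 bit 5; 27 bits remain
Read 6: bits[21:32] width=11 -> value=1186 (bin 10010100010); offset now 32 = byte 4 bit 0; 16 bits remain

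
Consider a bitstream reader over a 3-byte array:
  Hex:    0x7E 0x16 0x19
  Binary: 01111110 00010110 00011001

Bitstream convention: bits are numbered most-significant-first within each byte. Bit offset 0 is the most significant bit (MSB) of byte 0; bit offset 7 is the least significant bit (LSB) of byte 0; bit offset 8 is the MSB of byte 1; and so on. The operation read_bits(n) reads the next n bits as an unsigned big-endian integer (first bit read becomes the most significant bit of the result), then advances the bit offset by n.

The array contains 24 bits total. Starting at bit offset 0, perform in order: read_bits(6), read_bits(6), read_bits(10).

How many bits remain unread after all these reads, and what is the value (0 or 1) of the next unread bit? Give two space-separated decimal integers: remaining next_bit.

Answer: 2 0

Derivation:
Read 1: bits[0:6] width=6 -> value=31 (bin 011111); offset now 6 = byte 0 bit 6; 18 bits remain
Read 2: bits[6:12] width=6 -> value=33 (bin 100001); offset now 12 = byte 1 bit 4; 12 bits remain
Read 3: bits[12:22] width=10 -> value=390 (bin 0110000110); offset now 22 = byte 2 bit 6; 2 bits remain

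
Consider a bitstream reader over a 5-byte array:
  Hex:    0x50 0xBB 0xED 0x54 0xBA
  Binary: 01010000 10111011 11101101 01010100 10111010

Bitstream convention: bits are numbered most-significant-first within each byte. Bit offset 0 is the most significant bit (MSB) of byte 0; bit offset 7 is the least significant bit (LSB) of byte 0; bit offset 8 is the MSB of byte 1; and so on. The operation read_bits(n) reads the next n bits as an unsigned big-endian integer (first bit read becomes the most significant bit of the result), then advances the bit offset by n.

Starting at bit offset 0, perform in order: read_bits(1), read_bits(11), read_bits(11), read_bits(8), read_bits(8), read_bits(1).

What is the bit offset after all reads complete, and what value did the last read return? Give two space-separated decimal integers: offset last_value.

Answer: 40 0

Derivation:
Read 1: bits[0:1] width=1 -> value=0 (bin 0); offset now 1 = byte 0 bit 1; 39 bits remain
Read 2: bits[1:12] width=11 -> value=1291 (bin 10100001011); offset now 12 = byte 1 bit 4; 28 bits remain
Read 3: bits[12:23] width=11 -> value=1526 (bin 10111110110); offset now 23 = byte 2 bit 7; 17 bits remain
Read 4: bits[23:31] width=8 -> value=170 (bin 10101010); offset now 31 = byte 3 bit 7; 9 bits remain
Read 5: bits[31:39] width=8 -> value=93 (bin 01011101); offset now 39 = byte 4 bit 7; 1 bits remain
Read 6: bits[39:40] width=1 -> value=0 (bin 0); offset now 40 = byte 5 bit 0; 0 bits remain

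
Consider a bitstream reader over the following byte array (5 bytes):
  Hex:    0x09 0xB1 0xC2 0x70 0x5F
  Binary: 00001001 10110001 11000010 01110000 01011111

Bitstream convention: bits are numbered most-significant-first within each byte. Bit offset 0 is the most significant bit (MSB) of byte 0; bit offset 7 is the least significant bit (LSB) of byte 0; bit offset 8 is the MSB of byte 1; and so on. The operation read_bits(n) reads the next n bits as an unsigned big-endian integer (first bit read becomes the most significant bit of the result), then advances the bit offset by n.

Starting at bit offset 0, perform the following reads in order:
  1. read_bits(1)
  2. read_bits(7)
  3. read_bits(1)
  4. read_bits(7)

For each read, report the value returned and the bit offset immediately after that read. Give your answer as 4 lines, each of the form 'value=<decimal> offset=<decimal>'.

Read 1: bits[0:1] width=1 -> value=0 (bin 0); offset now 1 = byte 0 bit 1; 39 bits remain
Read 2: bits[1:8] width=7 -> value=9 (bin 0001001); offset now 8 = byte 1 bit 0; 32 bits remain
Read 3: bits[8:9] width=1 -> value=1 (bin 1); offset now 9 = byte 1 bit 1; 31 bits remain
Read 4: bits[9:16] width=7 -> value=49 (bin 0110001); offset now 16 = byte 2 bit 0; 24 bits remain

Answer: value=0 offset=1
value=9 offset=8
value=1 offset=9
value=49 offset=16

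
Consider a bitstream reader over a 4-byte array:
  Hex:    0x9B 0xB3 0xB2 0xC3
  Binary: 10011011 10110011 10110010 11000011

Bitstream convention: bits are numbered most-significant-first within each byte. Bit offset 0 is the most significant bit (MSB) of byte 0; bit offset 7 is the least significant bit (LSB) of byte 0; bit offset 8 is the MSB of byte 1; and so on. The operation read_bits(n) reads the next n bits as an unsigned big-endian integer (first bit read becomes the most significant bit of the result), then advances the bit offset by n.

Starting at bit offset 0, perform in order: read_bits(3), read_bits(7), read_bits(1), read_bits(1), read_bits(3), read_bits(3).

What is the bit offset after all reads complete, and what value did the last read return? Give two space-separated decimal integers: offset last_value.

Answer: 18 6

Derivation:
Read 1: bits[0:3] width=3 -> value=4 (bin 100); offset now 3 = byte 0 bit 3; 29 bits remain
Read 2: bits[3:10] width=7 -> value=110 (bin 1101110); offset now 10 = byte 1 bit 2; 22 bits remain
Read 3: bits[10:11] width=1 -> value=1 (bin 1); offset now 11 = byte 1 bit 3; 21 bits remain
Read 4: bits[11:12] width=1 -> value=1 (bin 1); offset now 12 = byte 1 bit 4; 20 bits remain
Read 5: bits[12:15] width=3 -> value=1 (bin 001); offset now 15 = byte 1 bit 7; 17 bits remain
Read 6: bits[15:18] width=3 -> value=6 (bin 110); offset now 18 = byte 2 bit 2; 14 bits remain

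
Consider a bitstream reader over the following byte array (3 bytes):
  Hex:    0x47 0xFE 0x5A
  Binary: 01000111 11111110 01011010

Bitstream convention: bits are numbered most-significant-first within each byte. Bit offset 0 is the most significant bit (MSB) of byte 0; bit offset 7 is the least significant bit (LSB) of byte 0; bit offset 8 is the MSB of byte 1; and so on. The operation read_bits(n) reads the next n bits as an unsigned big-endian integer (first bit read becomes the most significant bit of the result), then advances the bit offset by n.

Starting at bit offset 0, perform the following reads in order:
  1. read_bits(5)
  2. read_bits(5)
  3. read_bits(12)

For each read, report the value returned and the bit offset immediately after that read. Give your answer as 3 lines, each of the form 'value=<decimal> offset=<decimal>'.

Read 1: bits[0:5] width=5 -> value=8 (bin 01000); offset now 5 = byte 0 bit 5; 19 bits remain
Read 2: bits[5:10] width=5 -> value=31 (bin 11111); offset now 10 = byte 1 bit 2; 14 bits remain
Read 3: bits[10:22] width=12 -> value=3990 (bin 111110010110); offset now 22 = byte 2 bit 6; 2 bits remain

Answer: value=8 offset=5
value=31 offset=10
value=3990 offset=22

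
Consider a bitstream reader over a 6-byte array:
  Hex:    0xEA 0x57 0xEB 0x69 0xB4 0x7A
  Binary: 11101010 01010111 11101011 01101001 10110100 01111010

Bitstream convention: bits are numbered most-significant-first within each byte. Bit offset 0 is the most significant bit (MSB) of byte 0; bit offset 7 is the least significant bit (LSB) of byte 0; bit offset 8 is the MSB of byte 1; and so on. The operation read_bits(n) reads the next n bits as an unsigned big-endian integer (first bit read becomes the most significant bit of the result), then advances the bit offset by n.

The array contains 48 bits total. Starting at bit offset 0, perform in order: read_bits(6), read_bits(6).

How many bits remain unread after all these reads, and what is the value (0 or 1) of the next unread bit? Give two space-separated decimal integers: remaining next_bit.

Answer: 36 0

Derivation:
Read 1: bits[0:6] width=6 -> value=58 (bin 111010); offset now 6 = byte 0 bit 6; 42 bits remain
Read 2: bits[6:12] width=6 -> value=37 (bin 100101); offset now 12 = byte 1 bit 4; 36 bits remain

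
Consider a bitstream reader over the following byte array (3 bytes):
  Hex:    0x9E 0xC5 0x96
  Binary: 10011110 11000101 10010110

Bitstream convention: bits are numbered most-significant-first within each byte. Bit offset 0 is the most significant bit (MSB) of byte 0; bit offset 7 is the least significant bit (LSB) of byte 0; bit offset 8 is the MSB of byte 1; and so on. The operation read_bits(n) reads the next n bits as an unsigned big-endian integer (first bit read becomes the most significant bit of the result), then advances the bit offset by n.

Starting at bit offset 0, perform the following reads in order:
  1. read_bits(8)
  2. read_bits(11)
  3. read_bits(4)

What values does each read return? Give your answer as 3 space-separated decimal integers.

Read 1: bits[0:8] width=8 -> value=158 (bin 10011110); offset now 8 = byte 1 bit 0; 16 bits remain
Read 2: bits[8:19] width=11 -> value=1580 (bin 11000101100); offset now 19 = byte 2 bit 3; 5 bits remain
Read 3: bits[19:23] width=4 -> value=11 (bin 1011); offset now 23 = byte 2 bit 7; 1 bits remain

Answer: 158 1580 11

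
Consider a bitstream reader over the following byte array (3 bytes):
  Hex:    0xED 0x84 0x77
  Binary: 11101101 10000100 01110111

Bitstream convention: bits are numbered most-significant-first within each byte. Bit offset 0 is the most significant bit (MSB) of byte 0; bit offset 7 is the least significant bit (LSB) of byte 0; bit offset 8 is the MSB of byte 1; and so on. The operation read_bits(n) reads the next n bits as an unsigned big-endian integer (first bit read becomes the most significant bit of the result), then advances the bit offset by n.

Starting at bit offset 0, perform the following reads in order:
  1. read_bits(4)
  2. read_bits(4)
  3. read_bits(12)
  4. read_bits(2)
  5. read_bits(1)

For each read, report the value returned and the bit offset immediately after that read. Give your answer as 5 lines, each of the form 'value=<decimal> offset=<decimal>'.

Answer: value=14 offset=4
value=13 offset=8
value=2119 offset=20
value=1 offset=22
value=1 offset=23

Derivation:
Read 1: bits[0:4] width=4 -> value=14 (bin 1110); offset now 4 = byte 0 bit 4; 20 bits remain
Read 2: bits[4:8] width=4 -> value=13 (bin 1101); offset now 8 = byte 1 bit 0; 16 bits remain
Read 3: bits[8:20] width=12 -> value=2119 (bin 100001000111); offset now 20 = byte 2 bit 4; 4 bits remain
Read 4: bits[20:22] width=2 -> value=1 (bin 01); offset now 22 = byte 2 bit 6; 2 bits remain
Read 5: bits[22:23] width=1 -> value=1 (bin 1); offset now 23 = byte 2 bit 7; 1 bits remain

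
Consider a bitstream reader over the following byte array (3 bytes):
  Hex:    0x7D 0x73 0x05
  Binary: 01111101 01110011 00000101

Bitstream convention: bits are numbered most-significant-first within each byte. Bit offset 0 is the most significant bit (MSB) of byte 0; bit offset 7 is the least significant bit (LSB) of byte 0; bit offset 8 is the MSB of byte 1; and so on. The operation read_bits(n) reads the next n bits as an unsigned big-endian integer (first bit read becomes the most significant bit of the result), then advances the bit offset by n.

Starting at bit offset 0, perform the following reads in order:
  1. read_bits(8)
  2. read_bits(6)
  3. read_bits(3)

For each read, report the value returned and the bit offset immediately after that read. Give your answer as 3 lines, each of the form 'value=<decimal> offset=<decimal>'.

Read 1: bits[0:8] width=8 -> value=125 (bin 01111101); offset now 8 = byte 1 bit 0; 16 bits remain
Read 2: bits[8:14] width=6 -> value=28 (bin 011100); offset now 14 = byte 1 bit 6; 10 bits remain
Read 3: bits[14:17] width=3 -> value=6 (bin 110); offset now 17 = byte 2 bit 1; 7 bits remain

Answer: value=125 offset=8
value=28 offset=14
value=6 offset=17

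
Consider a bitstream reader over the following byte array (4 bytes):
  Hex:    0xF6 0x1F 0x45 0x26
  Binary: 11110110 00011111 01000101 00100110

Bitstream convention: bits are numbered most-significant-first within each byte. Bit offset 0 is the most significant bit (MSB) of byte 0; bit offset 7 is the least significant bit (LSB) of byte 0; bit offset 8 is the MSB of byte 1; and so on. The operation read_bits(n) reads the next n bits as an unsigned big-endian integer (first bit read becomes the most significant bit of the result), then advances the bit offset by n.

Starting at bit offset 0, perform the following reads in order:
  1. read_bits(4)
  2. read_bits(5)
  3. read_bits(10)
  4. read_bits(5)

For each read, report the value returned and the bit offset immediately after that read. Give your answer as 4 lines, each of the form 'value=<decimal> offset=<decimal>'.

Read 1: bits[0:4] width=4 -> value=15 (bin 1111); offset now 4 = byte 0 bit 4; 28 bits remain
Read 2: bits[4:9] width=5 -> value=12 (bin 01100); offset now 9 = byte 1 bit 1; 23 bits remain
Read 3: bits[9:19] width=10 -> value=250 (bin 0011111010); offset now 19 = byte 2 bit 3; 13 bits remain
Read 4: bits[19:24] width=5 -> value=5 (bin 00101); offset now 24 = byte 3 bit 0; 8 bits remain

Answer: value=15 offset=4
value=12 offset=9
value=250 offset=19
value=5 offset=24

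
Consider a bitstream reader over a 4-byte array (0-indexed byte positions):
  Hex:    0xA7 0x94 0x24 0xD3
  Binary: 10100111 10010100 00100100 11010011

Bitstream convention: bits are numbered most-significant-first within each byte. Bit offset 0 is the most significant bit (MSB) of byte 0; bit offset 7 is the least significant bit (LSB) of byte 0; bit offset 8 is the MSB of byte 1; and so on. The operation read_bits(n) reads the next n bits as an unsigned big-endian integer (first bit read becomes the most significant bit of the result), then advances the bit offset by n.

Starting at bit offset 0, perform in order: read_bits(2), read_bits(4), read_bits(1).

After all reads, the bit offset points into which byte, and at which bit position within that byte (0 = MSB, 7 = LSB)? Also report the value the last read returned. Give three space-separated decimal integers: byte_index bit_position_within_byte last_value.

Read 1: bits[0:2] width=2 -> value=2 (bin 10); offset now 2 = byte 0 bit 2; 30 bits remain
Read 2: bits[2:6] width=4 -> value=9 (bin 1001); offset now 6 = byte 0 bit 6; 26 bits remain
Read 3: bits[6:7] width=1 -> value=1 (bin 1); offset now 7 = byte 0 bit 7; 25 bits remain

Answer: 0 7 1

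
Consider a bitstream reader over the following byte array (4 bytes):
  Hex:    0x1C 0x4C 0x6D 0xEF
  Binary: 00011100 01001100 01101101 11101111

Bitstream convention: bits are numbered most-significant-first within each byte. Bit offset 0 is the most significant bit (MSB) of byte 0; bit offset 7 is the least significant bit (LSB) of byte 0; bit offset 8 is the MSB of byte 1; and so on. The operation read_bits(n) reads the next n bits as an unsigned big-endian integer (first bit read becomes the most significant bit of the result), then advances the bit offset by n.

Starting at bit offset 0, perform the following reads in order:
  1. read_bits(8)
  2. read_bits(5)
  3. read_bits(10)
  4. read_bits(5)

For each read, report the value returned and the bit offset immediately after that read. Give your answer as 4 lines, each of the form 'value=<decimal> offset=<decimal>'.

Read 1: bits[0:8] width=8 -> value=28 (bin 00011100); offset now 8 = byte 1 bit 0; 24 bits remain
Read 2: bits[8:13] width=5 -> value=9 (bin 01001); offset now 13 = byte 1 bit 5; 19 bits remain
Read 3: bits[13:23] width=10 -> value=566 (bin 1000110110); offset now 23 = byte 2 bit 7; 9 bits remain
Read 4: bits[23:28] width=5 -> value=30 (bin 11110); offset now 28 = byte 3 bit 4; 4 bits remain

Answer: value=28 offset=8
value=9 offset=13
value=566 offset=23
value=30 offset=28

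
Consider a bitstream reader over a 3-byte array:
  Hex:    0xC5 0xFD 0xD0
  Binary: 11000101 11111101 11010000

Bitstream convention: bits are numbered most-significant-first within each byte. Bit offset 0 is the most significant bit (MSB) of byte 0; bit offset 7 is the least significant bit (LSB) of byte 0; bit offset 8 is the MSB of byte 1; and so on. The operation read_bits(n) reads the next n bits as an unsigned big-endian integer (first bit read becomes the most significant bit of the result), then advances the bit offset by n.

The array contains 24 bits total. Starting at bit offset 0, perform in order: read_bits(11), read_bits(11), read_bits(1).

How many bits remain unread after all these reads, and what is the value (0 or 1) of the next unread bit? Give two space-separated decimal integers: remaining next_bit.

Read 1: bits[0:11] width=11 -> value=1583 (bin 11000101111); offset now 11 = byte 1 bit 3; 13 bits remain
Read 2: bits[11:22] width=11 -> value=1908 (bin 11101110100); offset now 22 = byte 2 bit 6; 2 bits remain
Read 3: bits[22:23] width=1 -> value=0 (bin 0); offset now 23 = byte 2 bit 7; 1 bits remain

Answer: 1 0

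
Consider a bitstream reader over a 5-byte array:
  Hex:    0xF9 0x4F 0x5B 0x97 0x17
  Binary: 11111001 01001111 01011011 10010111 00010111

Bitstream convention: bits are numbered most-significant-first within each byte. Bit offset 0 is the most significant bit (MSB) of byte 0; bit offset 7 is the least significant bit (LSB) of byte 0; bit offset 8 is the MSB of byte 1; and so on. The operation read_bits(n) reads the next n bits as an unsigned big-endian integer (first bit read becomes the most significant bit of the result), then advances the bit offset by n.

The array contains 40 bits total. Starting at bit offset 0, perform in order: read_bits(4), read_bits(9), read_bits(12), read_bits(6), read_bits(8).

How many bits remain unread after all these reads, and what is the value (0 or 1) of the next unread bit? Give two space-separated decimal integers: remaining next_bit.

Answer: 1 1

Derivation:
Read 1: bits[0:4] width=4 -> value=15 (bin 1111); offset now 4 = byte 0 bit 4; 36 bits remain
Read 2: bits[4:13] width=9 -> value=297 (bin 100101001); offset now 13 = byte 1 bit 5; 27 bits remain
Read 3: bits[13:25] width=12 -> value=3767 (bin 111010110111); offset now 25 = byte 3 bit 1; 15 bits remain
Read 4: bits[25:31] width=6 -> value=11 (bin 001011); offset now 31 = byte 3 bit 7; 9 bits remain
Read 5: bits[31:39] width=8 -> value=139 (bin 10001011); offset now 39 = byte 4 bit 7; 1 bits remain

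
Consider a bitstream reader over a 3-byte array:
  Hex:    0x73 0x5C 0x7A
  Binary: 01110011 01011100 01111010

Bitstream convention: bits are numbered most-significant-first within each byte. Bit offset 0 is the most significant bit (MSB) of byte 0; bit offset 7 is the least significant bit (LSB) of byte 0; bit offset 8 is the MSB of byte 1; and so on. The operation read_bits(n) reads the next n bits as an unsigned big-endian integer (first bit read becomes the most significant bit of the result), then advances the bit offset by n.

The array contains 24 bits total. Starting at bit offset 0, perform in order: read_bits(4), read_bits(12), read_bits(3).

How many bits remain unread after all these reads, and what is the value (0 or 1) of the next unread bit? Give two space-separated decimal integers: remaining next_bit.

Answer: 5 1

Derivation:
Read 1: bits[0:4] width=4 -> value=7 (bin 0111); offset now 4 = byte 0 bit 4; 20 bits remain
Read 2: bits[4:16] width=12 -> value=860 (bin 001101011100); offset now 16 = byte 2 bit 0; 8 bits remain
Read 3: bits[16:19] width=3 -> value=3 (bin 011); offset now 19 = byte 2 bit 3; 5 bits remain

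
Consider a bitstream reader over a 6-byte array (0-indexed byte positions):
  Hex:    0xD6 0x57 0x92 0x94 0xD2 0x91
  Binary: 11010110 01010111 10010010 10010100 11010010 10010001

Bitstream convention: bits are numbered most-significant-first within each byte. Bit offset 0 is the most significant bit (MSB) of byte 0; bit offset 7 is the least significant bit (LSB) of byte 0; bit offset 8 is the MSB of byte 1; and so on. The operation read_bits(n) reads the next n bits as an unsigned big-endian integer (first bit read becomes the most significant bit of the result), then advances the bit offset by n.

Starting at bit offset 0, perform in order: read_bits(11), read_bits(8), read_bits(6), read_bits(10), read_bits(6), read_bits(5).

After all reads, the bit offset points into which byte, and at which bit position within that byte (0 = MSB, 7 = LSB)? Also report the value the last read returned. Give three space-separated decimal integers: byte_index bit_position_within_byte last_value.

Read 1: bits[0:11] width=11 -> value=1714 (bin 11010110010); offset now 11 = byte 1 bit 3; 37 bits remain
Read 2: bits[11:19] width=8 -> value=188 (bin 10111100); offset now 19 = byte 2 bit 3; 29 bits remain
Read 3: bits[19:25] width=6 -> value=37 (bin 100101); offset now 25 = byte 3 bit 1; 23 bits remain
Read 4: bits[25:35] width=10 -> value=166 (bin 0010100110); offset now 35 = byte 4 bit 3; 13 bits remain
Read 5: bits[35:41] width=6 -> value=37 (bin 100101); offset now 41 = byte 5 bit 1; 7 bits remain
Read 6: bits[41:46] width=5 -> value=4 (bin 00100); offset now 46 = byte 5 bit 6; 2 bits remain

Answer: 5 6 4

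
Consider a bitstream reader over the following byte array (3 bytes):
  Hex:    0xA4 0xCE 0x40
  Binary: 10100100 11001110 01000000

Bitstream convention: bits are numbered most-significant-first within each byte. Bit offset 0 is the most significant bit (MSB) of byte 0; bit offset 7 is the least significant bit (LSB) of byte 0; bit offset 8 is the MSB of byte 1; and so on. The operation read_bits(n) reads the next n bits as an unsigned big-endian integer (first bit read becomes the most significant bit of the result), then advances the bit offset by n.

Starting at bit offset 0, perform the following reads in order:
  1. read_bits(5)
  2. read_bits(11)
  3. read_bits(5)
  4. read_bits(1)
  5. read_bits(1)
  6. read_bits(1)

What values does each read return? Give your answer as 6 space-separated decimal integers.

Answer: 20 1230 8 0 0 0

Derivation:
Read 1: bits[0:5] width=5 -> value=20 (bin 10100); offset now 5 = byte 0 bit 5; 19 bits remain
Read 2: bits[5:16] width=11 -> value=1230 (bin 10011001110); offset now 16 = byte 2 bit 0; 8 bits remain
Read 3: bits[16:21] width=5 -> value=8 (bin 01000); offset now 21 = byte 2 bit 5; 3 bits remain
Read 4: bits[21:22] width=1 -> value=0 (bin 0); offset now 22 = byte 2 bit 6; 2 bits remain
Read 5: bits[22:23] width=1 -> value=0 (bin 0); offset now 23 = byte 2 bit 7; 1 bits remain
Read 6: bits[23:24] width=1 -> value=0 (bin 0); offset now 24 = byte 3 bit 0; 0 bits remain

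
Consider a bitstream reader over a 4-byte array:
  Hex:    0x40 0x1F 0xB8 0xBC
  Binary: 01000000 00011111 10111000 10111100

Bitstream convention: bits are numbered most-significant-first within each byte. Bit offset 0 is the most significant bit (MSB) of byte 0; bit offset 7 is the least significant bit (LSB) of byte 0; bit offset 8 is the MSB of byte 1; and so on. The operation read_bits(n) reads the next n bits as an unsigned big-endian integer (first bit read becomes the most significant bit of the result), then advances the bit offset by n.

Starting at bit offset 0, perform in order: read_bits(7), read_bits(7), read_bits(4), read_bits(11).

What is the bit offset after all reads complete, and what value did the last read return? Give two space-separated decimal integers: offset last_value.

Answer: 29 1815

Derivation:
Read 1: bits[0:7] width=7 -> value=32 (bin 0100000); offset now 7 = byte 0 bit 7; 25 bits remain
Read 2: bits[7:14] width=7 -> value=7 (bin 0000111); offset now 14 = byte 1 bit 6; 18 bits remain
Read 3: bits[14:18] width=4 -> value=14 (bin 1110); offset now 18 = byte 2 bit 2; 14 bits remain
Read 4: bits[18:29] width=11 -> value=1815 (bin 11100010111); offset now 29 = byte 3 bit 5; 3 bits remain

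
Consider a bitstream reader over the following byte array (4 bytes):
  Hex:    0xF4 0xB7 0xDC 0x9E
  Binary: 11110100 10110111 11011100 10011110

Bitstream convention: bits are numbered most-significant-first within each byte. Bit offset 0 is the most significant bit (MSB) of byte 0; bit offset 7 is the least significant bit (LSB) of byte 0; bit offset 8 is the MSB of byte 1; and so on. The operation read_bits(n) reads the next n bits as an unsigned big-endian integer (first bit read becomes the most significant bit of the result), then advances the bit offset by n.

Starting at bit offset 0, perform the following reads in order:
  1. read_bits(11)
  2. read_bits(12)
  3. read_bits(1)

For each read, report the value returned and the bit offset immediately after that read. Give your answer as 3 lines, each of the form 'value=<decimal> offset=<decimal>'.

Read 1: bits[0:11] width=11 -> value=1957 (bin 11110100101); offset now 11 = byte 1 bit 3; 21 bits remain
Read 2: bits[11:23] width=12 -> value=3054 (bin 101111101110); offset now 23 = byte 2 bit 7; 9 bits remain
Read 3: bits[23:24] width=1 -> value=0 (bin 0); offset now 24 = byte 3 bit 0; 8 bits remain

Answer: value=1957 offset=11
value=3054 offset=23
value=0 offset=24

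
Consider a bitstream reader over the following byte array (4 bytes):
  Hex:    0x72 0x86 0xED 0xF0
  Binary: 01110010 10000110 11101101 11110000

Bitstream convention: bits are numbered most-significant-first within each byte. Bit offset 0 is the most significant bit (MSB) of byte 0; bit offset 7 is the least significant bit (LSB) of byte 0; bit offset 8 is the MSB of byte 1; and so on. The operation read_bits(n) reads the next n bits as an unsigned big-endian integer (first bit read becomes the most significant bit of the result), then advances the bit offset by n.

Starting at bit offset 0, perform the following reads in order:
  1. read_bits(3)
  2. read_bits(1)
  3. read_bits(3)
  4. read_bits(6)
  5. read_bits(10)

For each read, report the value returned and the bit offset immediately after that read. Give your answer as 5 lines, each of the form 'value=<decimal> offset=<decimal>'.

Answer: value=3 offset=3
value=1 offset=4
value=1 offset=7
value=16 offset=13
value=886 offset=23

Derivation:
Read 1: bits[0:3] width=3 -> value=3 (bin 011); offset now 3 = byte 0 bit 3; 29 bits remain
Read 2: bits[3:4] width=1 -> value=1 (bin 1); offset now 4 = byte 0 bit 4; 28 bits remain
Read 3: bits[4:7] width=3 -> value=1 (bin 001); offset now 7 = byte 0 bit 7; 25 bits remain
Read 4: bits[7:13] width=6 -> value=16 (bin 010000); offset now 13 = byte 1 bit 5; 19 bits remain
Read 5: bits[13:23] width=10 -> value=886 (bin 1101110110); offset now 23 = byte 2 bit 7; 9 bits remain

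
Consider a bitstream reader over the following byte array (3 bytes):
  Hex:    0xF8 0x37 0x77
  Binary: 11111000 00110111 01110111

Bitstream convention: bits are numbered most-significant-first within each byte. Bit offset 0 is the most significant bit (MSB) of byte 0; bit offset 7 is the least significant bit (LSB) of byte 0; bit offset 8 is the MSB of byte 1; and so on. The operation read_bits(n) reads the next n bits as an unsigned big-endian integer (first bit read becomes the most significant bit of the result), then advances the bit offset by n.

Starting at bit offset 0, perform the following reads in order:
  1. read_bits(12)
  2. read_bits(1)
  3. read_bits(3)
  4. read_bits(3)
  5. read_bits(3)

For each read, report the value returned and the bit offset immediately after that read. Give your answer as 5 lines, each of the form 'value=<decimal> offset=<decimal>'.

Answer: value=3971 offset=12
value=0 offset=13
value=7 offset=16
value=3 offset=19
value=5 offset=22

Derivation:
Read 1: bits[0:12] width=12 -> value=3971 (bin 111110000011); offset now 12 = byte 1 bit 4; 12 bits remain
Read 2: bits[12:13] width=1 -> value=0 (bin 0); offset now 13 = byte 1 bit 5; 11 bits remain
Read 3: bits[13:16] width=3 -> value=7 (bin 111); offset now 16 = byte 2 bit 0; 8 bits remain
Read 4: bits[16:19] width=3 -> value=3 (bin 011); offset now 19 = byte 2 bit 3; 5 bits remain
Read 5: bits[19:22] width=3 -> value=5 (bin 101); offset now 22 = byte 2 bit 6; 2 bits remain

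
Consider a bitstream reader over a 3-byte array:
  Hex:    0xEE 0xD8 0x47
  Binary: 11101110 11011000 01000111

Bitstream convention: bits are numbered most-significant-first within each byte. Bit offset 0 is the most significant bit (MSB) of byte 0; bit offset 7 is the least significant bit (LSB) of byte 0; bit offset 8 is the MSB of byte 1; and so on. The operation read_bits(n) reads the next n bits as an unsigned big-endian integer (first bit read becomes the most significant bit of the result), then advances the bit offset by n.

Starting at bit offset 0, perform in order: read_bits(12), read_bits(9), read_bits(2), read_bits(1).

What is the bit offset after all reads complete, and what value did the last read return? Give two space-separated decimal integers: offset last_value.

Read 1: bits[0:12] width=12 -> value=3821 (bin 111011101101); offset now 12 = byte 1 bit 4; 12 bits remain
Read 2: bits[12:21] width=9 -> value=264 (bin 100001000); offset now 21 = byte 2 bit 5; 3 bits remain
Read 3: bits[21:23] width=2 -> value=3 (bin 11); offset now 23 = byte 2 bit 7; 1 bits remain
Read 4: bits[23:24] width=1 -> value=1 (bin 1); offset now 24 = byte 3 bit 0; 0 bits remain

Answer: 24 1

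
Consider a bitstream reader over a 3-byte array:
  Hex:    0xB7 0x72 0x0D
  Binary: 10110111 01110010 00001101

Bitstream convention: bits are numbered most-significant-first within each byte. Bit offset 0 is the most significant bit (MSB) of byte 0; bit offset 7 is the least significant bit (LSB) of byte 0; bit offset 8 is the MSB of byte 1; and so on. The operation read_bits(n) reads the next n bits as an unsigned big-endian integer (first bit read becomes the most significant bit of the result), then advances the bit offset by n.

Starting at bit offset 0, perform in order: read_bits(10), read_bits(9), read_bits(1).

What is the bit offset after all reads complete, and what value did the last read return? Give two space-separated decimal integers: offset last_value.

Answer: 20 0

Derivation:
Read 1: bits[0:10] width=10 -> value=733 (bin 1011011101); offset now 10 = byte 1 bit 2; 14 bits remain
Read 2: bits[10:19] width=9 -> value=400 (bin 110010000); offset now 19 = byte 2 bit 3; 5 bits remain
Read 3: bits[19:20] width=1 -> value=0 (bin 0); offset now 20 = byte 2 bit 4; 4 bits remain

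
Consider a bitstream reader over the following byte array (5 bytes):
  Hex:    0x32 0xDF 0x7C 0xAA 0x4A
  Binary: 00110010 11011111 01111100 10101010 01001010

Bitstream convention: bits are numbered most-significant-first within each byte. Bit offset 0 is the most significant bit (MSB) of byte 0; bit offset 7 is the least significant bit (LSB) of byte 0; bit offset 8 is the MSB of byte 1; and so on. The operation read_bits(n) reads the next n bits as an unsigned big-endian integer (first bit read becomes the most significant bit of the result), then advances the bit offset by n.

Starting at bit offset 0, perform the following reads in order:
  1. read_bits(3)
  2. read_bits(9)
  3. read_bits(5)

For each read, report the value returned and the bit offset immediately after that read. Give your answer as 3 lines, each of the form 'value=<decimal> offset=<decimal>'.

Answer: value=1 offset=3
value=301 offset=12
value=30 offset=17

Derivation:
Read 1: bits[0:3] width=3 -> value=1 (bin 001); offset now 3 = byte 0 bit 3; 37 bits remain
Read 2: bits[3:12] width=9 -> value=301 (bin 100101101); offset now 12 = byte 1 bit 4; 28 bits remain
Read 3: bits[12:17] width=5 -> value=30 (bin 11110); offset now 17 = byte 2 bit 1; 23 bits remain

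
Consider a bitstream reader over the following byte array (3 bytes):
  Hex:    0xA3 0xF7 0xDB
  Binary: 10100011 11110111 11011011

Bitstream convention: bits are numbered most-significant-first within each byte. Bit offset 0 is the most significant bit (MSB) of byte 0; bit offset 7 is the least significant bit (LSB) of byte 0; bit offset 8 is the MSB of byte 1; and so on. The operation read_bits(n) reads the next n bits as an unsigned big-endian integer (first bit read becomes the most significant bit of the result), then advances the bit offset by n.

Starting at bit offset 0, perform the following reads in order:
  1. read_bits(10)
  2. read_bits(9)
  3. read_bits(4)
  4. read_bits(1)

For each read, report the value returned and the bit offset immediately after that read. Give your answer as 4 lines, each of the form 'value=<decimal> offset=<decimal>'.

Read 1: bits[0:10] width=10 -> value=655 (bin 1010001111); offset now 10 = byte 1 bit 2; 14 bits remain
Read 2: bits[10:19] width=9 -> value=446 (bin 110111110); offset now 19 = byte 2 bit 3; 5 bits remain
Read 3: bits[19:23] width=4 -> value=13 (bin 1101); offset now 23 = byte 2 bit 7; 1 bits remain
Read 4: bits[23:24] width=1 -> value=1 (bin 1); offset now 24 = byte 3 bit 0; 0 bits remain

Answer: value=655 offset=10
value=446 offset=19
value=13 offset=23
value=1 offset=24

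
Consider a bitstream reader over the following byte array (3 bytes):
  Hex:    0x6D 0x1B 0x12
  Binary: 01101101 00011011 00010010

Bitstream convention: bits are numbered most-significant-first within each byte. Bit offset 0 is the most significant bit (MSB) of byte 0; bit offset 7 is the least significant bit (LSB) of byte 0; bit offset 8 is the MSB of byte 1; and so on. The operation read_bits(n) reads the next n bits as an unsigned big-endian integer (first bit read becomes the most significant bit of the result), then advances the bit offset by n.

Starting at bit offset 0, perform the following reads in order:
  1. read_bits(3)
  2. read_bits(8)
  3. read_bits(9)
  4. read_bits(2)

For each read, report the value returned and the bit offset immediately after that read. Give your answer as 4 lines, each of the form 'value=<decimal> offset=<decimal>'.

Answer: value=3 offset=3
value=104 offset=11
value=433 offset=20
value=0 offset=22

Derivation:
Read 1: bits[0:3] width=3 -> value=3 (bin 011); offset now 3 = byte 0 bit 3; 21 bits remain
Read 2: bits[3:11] width=8 -> value=104 (bin 01101000); offset now 11 = byte 1 bit 3; 13 bits remain
Read 3: bits[11:20] width=9 -> value=433 (bin 110110001); offset now 20 = byte 2 bit 4; 4 bits remain
Read 4: bits[20:22] width=2 -> value=0 (bin 00); offset now 22 = byte 2 bit 6; 2 bits remain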